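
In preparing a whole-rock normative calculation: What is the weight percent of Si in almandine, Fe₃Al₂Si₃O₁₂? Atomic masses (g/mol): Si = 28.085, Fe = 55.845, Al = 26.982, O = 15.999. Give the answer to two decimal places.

16.93 wt%

M(Fe₃Al₂Si₃O₁₂) = 497.742 g/mol.
Si contributes 3 × 28.085 = 84.255 g per mole.
84.255/497.742 = 0.1693 → 16.93%.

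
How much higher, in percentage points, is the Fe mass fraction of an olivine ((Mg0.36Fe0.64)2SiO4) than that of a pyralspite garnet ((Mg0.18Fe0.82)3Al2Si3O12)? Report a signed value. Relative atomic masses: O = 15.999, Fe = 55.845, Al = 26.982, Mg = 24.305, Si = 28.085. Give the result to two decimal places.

10.90 percentage points

Fe in (Mg0.36Fe0.64)2SiO4: molar mass 181.062 g/mol; 1.28×55.845 = 71.482 g → 39.48 wt%.
Fe in (Mg0.18Fe0.82)3Al2Si3O12: molar mass 480.710 g/mol; 2.46×55.845 = 137.379 g → 28.58 wt%.
Difference = 39.48 − 28.58 = 10.90 percentage points.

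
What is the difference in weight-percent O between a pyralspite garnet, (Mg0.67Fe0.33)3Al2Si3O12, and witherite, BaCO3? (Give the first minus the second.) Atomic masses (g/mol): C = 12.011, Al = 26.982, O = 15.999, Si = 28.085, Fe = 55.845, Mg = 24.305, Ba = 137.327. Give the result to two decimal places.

19.88 percentage points

M((Mg0.67Fe0.33)3Al2Si3O12) = 434.347 g/mol, so wt% O = 191.988/434.347 × 100 = 44.20%.
M(BaCO3) = 197.335 g/mol, so wt% O = 47.997/197.335 × 100 = 24.32%.
44.20 − 24.32 = 19.88 pp.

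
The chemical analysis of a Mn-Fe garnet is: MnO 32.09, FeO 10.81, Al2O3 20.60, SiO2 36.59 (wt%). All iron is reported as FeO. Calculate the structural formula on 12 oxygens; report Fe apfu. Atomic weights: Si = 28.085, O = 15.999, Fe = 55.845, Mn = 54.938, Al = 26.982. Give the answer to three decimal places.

MnO: 32.09/70.937 = 0.45237 mol → 0.45237 mol Mn, 0.45237 mol O.
FeO: 10.81/71.844 = 0.15046 mol → 0.15046 mol Fe, 0.15046 mol O.
Al2O3: 20.60/101.961 = 0.20204 mol → 0.40408 mol Al, 0.60612 mol O.
SiO2: 36.59/60.083 = 0.60899 mol → 0.60899 mol Si, 1.21798 mol O.
Total oxygen = 2.42693 mol. Normalization factor = 12/2.42693 = 4.94452.
Fe per 12 O = 0.15046 × 4.94452 = 0.744.

0.744 Fe apfu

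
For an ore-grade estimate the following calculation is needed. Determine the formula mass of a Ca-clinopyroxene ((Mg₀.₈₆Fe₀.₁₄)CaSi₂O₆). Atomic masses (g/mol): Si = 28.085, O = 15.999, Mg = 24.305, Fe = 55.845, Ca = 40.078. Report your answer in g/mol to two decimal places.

The formula mass is the sum 0.86·24.305 + 0.14·55.845 + 1·40.078 + 2·28.085 + 6·15.999.

220.96 g/mol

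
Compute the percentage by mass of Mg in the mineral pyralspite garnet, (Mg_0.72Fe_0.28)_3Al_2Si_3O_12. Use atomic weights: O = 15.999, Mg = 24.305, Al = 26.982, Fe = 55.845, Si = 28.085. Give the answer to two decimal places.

Molar mass of (Mg_0.72Fe_0.28)_3Al_2Si_3O_12: 2.16×24.305 + 0.84×55.845 + 2×26.982 + 3×28.085 + 12×15.999 = 429.616 g/mol.
Mass of Mg per formula unit: 2.16 × 24.305 = 52.499 g.
Weight fraction Mg = 52.499 / 429.616 = 0.1222.

12.22 weight percent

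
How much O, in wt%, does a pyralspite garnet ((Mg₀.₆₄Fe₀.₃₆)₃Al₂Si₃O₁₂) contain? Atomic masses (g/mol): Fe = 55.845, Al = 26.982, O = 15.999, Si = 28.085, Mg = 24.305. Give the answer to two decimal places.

Molar mass of (Mg₀.₆₄Fe₀.₃₆)₃Al₂Si₃O₁₂: 1.92*24.305 + 1.08*55.845 + 2*26.982 + 3*28.085 + 12*15.999 = 437.185 g/mol.
Mass of O per formula unit: 12 × 15.999 = 191.988 g.
Weight fraction O = 191.988 / 437.185 = 0.4391.

43.91 wt%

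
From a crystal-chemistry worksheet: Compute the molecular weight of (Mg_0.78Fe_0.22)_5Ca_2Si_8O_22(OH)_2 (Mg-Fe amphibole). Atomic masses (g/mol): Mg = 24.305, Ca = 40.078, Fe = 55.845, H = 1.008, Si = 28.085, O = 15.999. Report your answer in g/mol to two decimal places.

Mg: 3.90 × 24.305 = 94.7895
Fe: 1.10 × 55.845 = 61.4295
Ca: 2 × 40.078 = 80.1560
Si: 8 × 28.085 = 224.6800
O: 24 × 15.999 = 383.9760
H: 2 × 1.008 = 2.0160
Summing the contributions gives the formula mass.

847.05 g/mol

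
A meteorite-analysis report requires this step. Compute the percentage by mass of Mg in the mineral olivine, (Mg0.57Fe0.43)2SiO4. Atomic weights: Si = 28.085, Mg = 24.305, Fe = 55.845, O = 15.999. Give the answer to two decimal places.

16.51 wt%

M((Mg0.57Fe0.43)2SiO4) = 167.815 g/mol.
Mg contributes 1.14 × 24.305 = 27.708 g per mole.
27.708/167.815 = 0.1651 → 16.51%.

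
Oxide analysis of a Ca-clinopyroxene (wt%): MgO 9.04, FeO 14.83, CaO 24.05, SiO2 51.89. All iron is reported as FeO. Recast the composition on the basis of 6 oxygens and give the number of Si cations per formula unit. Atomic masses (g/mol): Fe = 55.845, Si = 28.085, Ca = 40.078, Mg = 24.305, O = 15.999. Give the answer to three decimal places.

2.003 Si apfu

MgO (M=40.304): mol = 0.22430; Mg = 0.22430, O = 0.22430.
FeO (M=71.844): mol = 0.20642; Fe = 0.20642, O = 0.20642.
CaO (M=56.077): mol = 0.42887; Ca = 0.42887, O = 0.42887.
SiO2 (M=60.083): mol = 0.86364; Si = 0.86364, O = 1.72728.
ΣO = 2.58687; factor = 6/ΣO = 2.31941.
Si apfu = 0.86364 × 2.31941 = 2.003.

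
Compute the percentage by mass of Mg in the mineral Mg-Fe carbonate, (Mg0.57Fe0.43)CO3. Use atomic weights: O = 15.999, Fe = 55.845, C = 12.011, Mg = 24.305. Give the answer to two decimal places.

14.15 mass %

Molar mass of (Mg0.57Fe0.43)CO3: 0.57·24.305 + 0.43·55.845 + 1·12.011 + 3·15.999 = 97.875 g/mol.
Mass of Mg per formula unit: 0.57 × 24.305 = 13.854 g.
Weight fraction Mg = 13.854 / 97.875 = 0.1415.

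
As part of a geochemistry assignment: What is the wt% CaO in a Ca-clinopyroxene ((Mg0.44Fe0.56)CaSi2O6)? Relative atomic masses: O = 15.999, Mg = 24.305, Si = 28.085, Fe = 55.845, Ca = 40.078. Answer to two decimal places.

23.94 wt%

Molar mass of (Mg0.44Fe0.56)CaSi2O6 = 0.44*24.305 + 0.56*55.845 + 1*40.078 + 2*28.085 + 6*15.999 = 234.209 g/mol.
Each formula unit contains 1 Ca, equivalent to 1/1 = 1.0000 mol CaO.
M(CaO) = 1×40.078 + 1×15.999 = 56.077 g/mol.
Mass of CaO per formula unit = 1.0000 × 56.077 = 56.077 g.
CaO wt% = 56.077 / 234.209 × 100 = 23.94%.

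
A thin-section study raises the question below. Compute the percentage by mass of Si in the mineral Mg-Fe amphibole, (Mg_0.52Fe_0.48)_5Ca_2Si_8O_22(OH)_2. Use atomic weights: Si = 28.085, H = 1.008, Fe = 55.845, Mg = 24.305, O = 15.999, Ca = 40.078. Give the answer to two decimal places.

Molar mass of (Mg_0.52Fe_0.48)_5Ca_2Si_8O_22(OH)_2: 2.60*24.305 + 2.40*55.845 + 2*40.078 + 8*28.085 + 24*15.999 + 2*1.008 = 888.049 g/mol.
Mass of Si per formula unit: 8 × 28.085 = 224.680 g.
Weight fraction Si = 224.680 / 888.049 = 0.2530.

25.30 weight percent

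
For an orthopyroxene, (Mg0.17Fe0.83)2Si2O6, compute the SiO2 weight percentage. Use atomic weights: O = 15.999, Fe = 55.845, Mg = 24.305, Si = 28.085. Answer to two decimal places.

Formula mass = 253.130 g/mol.
2 Si → 2.0000 mol SiO2 per formula unit; M(SiO2) = 60.083, so SiO2 mass = 120.166 g.
120.166/253.130 × 100 = 47.47 wt%.

47.47 wt%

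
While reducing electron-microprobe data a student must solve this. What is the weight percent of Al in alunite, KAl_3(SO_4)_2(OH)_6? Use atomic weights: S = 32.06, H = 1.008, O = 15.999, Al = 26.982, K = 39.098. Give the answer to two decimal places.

19.54 weight percent

Formula mass = 1·39.098 + 3·26.982 + 2·32.06 + 14·15.999 + 6·1.008 = 414.198 g/mol, of which 80.946 g is Al.
So Al makes up 80.946/414.198 = 0.1954 of the mass, i.e. 19.54%.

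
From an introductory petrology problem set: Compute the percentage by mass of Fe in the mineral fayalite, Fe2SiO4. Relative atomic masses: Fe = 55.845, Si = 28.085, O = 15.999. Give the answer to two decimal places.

Formula mass = 2·55.845 + 1·28.085 + 4·15.999 = 203.771 g/mol, of which 111.690 g is Fe.
So Fe makes up 111.690/203.771 = 0.5481 of the mass, i.e. 54.81%.

54.81 weight percent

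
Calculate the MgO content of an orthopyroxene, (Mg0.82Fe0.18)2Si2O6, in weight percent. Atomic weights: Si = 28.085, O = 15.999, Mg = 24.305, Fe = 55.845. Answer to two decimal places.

31.16 wt%

Molar mass of (Mg0.82Fe0.18)2Si2O6 = 1.64·24.305 + 0.36·55.845 + 2·28.085 + 6·15.999 = 212.128 g/mol.
Each formula unit contains 1.64 Mg, equivalent to 1.64/1 = 1.6400 mol MgO.
M(MgO) = 1×24.305 + 1×15.999 = 40.304 g/mol.
Mass of MgO per formula unit = 1.6400 × 40.304 = 66.099 g.
MgO wt% = 66.099 / 212.128 × 100 = 31.16%.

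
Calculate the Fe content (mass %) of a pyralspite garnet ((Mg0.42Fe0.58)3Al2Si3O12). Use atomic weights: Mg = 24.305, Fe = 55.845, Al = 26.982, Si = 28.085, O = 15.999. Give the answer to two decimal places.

21.22 mass %

Formula mass = 1.26*24.305 + 1.74*55.845 + 2*26.982 + 3*28.085 + 12*15.999 = 458.002 g/mol, of which 97.170 g is Fe.
So Fe makes up 97.170/458.002 = 0.2122 of the mass, i.e. 21.22%.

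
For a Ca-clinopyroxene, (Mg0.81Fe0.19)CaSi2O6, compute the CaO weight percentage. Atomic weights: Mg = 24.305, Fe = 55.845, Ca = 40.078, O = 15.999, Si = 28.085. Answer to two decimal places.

25.20 wt%

M((Mg0.81Fe0.19)CaSi2O6) = 222.540 g/mol; M(CaO) = 56.077 g/mol.
Moles CaO per formula unit = 1 Ca ÷ 1 = 1.0000.
CaO fraction = (1.0000 × 56.077) / 222.540 = 56.077/222.540 = 0.2520.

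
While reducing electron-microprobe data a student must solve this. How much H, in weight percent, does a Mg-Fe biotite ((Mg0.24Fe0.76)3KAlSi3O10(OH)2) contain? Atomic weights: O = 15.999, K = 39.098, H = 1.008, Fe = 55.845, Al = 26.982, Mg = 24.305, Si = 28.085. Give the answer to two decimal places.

0.41 weight percent

M((Mg0.24Fe0.76)3KAlSi3O10(OH)2) = 489.165 g/mol.
H contributes 2 × 1.008 = 2.016 g per mole.
2.016/489.165 = 0.0041 → 0.41%.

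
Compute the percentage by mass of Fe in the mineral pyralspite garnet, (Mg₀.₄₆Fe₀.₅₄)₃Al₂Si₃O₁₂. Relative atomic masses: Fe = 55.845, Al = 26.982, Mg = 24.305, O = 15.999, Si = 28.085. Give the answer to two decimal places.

Formula mass = 1.38×24.305 + 1.62×55.845 + 2×26.982 + 3×28.085 + 12×15.999 = 454.217 g/mol, of which 90.469 g is Fe.
So Fe makes up 90.469/454.217 = 0.1992 of the mass, i.e. 19.92%.

19.92 wt%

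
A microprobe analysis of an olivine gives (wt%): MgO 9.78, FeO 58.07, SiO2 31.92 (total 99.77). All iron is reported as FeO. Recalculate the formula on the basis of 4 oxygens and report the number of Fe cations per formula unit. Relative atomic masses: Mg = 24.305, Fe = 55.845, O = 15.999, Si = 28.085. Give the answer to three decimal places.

1.530 Fe apfu

MgO (M=40.304): mol = 0.24266; Mg = 0.24266, O = 0.24266.
FeO (M=71.844): mol = 0.80828; Fe = 0.80828, O = 0.80828.
SiO2 (M=60.083): mol = 0.53127; Si = 0.53127, O = 1.06254.
ΣO = 2.11348; factor = 4/ΣO = 1.89261.
Fe apfu = 0.80828 × 1.89261 = 1.530.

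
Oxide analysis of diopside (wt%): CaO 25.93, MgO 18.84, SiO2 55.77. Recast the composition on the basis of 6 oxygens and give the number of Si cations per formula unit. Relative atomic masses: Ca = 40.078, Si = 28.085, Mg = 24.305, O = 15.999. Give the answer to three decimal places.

1.999 Si apfu

CaO (M=56.077): mol = 0.46240; Ca = 0.46240, O = 0.46240.
MgO (M=40.304): mol = 0.46745; Mg = 0.46745, O = 0.46745.
SiO2 (M=60.083): mol = 0.92822; Si = 0.92822, O = 1.85644.
ΣO = 2.78629; factor = 6/ΣO = 2.15340.
Si apfu = 0.92822 × 2.15340 = 1.999.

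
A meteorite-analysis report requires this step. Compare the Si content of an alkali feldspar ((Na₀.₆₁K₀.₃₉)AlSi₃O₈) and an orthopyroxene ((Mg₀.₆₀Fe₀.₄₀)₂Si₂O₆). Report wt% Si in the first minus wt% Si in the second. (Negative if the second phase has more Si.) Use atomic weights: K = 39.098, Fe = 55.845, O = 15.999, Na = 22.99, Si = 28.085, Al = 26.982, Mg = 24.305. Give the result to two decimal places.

6.53 percentage points

Si in (Na₀.₆₁K₀.₃₉)AlSi₃O₈: molar mass 268.501 g/mol; 3×28.085 = 84.255 g → 31.38 wt%.
Si in (Mg₀.₆₀Fe₀.₄₀)₂Si₂O₆: molar mass 226.006 g/mol; 2×28.085 = 56.170 g → 24.85 wt%.
Difference = 31.38 − 24.85 = 6.53 percentage points.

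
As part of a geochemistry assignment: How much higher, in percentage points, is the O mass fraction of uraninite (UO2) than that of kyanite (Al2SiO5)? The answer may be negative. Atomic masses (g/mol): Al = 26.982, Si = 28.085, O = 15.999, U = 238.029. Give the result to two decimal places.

M(UO2) = 270.027 g/mol, so wt% O = 31.998/270.027 × 100 = 11.85%.
M(Al2SiO5) = 162.044 g/mol, so wt% O = 79.995/162.044 × 100 = 49.37%.
11.85 − 49.37 = -37.52 pp.

-37.52 percentage points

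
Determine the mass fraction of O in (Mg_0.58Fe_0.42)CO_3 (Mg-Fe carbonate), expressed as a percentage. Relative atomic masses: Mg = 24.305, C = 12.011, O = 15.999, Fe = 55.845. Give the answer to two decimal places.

Formula mass = 0.58*24.305 + 0.42*55.845 + 1*12.011 + 3*15.999 = 97.560 g/mol, of which 47.997 g is O.
So O makes up 47.997/97.560 = 0.4920 of the mass, i.e. 49.20%.

49.20 mass %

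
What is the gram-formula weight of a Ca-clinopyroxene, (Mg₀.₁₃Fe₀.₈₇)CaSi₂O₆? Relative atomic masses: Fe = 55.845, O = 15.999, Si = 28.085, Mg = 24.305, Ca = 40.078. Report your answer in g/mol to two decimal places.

243.99 g/mol

The formula mass is the sum 0.13(24.305) + 0.87(55.845) + 1(40.078) + 2(28.085) + 6(15.999).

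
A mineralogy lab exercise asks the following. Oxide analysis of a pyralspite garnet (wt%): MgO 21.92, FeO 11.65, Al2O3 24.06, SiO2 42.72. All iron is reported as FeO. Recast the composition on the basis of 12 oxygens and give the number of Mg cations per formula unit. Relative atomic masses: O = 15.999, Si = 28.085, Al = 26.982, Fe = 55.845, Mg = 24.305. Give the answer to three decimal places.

21.92 wt% MgO ÷ 40.304 g/mol = 0.54387 mol, giving 0.54387 Mg and 0.54387 O.
11.65 wt% FeO ÷ 71.844 g/mol = 0.16216 mol, giving 0.16216 Fe and 0.16216 O.
24.06 wt% Al2O3 ÷ 101.961 g/mol = 0.23597 mol, giving 0.47194 Al and 0.70791 O.
42.72 wt% SiO2 ÷ 60.083 g/mol = 0.71102 mol, giving 0.71102 Si and 1.42204 O.
Oxygen sums to 2.83598; scaling by 12/2.83598 = 4.23134 puts the formula on 12 O.
Mg: 0.54387 × 4.23134 = 2.301 atoms per formula unit.

2.301 Mg apfu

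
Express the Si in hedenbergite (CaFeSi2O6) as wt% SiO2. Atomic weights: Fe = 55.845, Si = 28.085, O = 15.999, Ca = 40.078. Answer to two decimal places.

48.44 wt%

Molar mass of CaFeSi2O6 = 1×40.078 + 1×55.845 + 2×28.085 + 6×15.999 = 248.087 g/mol.
Each formula unit contains 2 Si, equivalent to 2/1 = 2.0000 mol SiO2.
M(SiO2) = 1×28.085 + 2×15.999 = 60.083 g/mol.
Mass of SiO2 per formula unit = 2.0000 × 60.083 = 120.166 g.
SiO2 wt% = 120.166 / 248.087 × 100 = 48.44%.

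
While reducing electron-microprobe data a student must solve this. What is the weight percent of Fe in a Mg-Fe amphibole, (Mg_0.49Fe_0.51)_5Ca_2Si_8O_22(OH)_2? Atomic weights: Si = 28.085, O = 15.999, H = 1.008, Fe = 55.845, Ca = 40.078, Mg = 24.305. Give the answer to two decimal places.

Formula mass = 2.45·24.305 + 2.55·55.845 + 2·40.078 + 8·28.085 + 24·15.999 + 2·1.008 = 892.780 g/mol, of which 142.405 g is Fe.
So Fe makes up 142.405/892.780 = 0.1595 of the mass, i.e. 15.95%.

15.95 wt%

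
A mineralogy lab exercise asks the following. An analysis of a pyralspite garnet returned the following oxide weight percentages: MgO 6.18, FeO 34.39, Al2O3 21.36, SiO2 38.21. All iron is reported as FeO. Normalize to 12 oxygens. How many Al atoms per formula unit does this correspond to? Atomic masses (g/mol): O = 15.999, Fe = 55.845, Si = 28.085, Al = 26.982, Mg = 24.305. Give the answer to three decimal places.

1.985 Al apfu

MgO (M=40.304): mol = 0.15333; Mg = 0.15333, O = 0.15333.
FeO (M=71.844): mol = 0.47868; Fe = 0.47868, O = 0.47868.
Al2O3 (M=101.961): mol = 0.20949; Al = 0.41898, O = 0.62847.
SiO2 (M=60.083): mol = 0.63595; Si = 0.63595, O = 1.27190.
ΣO = 2.53238; factor = 12/ΣO = 4.73863.
Al apfu = 0.41898 × 4.73863 = 1.985.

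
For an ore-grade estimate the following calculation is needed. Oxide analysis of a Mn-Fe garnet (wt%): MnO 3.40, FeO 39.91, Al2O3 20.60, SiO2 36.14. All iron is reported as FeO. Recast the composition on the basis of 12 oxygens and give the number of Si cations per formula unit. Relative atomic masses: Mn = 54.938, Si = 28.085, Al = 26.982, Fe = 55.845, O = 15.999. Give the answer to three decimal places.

2.992 Si apfu

3.40 wt% MnO ÷ 70.937 g/mol = 0.04793 mol, giving 0.04793 Mn and 0.04793 O.
39.91 wt% FeO ÷ 71.844 g/mol = 0.55551 mol, giving 0.55551 Fe and 0.55551 O.
20.60 wt% Al2O3 ÷ 101.961 g/mol = 0.20204 mol, giving 0.40408 Al and 0.60612 O.
36.14 wt% SiO2 ÷ 60.083 g/mol = 0.60150 mol, giving 0.60150 Si and 1.20300 O.
Oxygen sums to 2.41256; scaling by 12/2.41256 = 4.97397 puts the formula on 12 O.
Si: 0.60150 × 4.97397 = 2.992 atoms per formula unit.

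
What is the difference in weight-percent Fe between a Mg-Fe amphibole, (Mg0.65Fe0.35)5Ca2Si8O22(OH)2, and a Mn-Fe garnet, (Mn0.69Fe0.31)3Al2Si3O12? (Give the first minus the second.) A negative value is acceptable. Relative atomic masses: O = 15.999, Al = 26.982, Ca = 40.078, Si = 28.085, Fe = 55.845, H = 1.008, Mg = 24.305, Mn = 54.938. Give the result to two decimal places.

0.79 percentage points

First mineral: 97.729 g Fe in 867.548 g formula = 11.26 wt% Fe.
Second mineral: 51.936 g Fe in 495.865 g formula = 10.47 wt% Fe.
11.26% − 10.47% gives a difference of 0.79 percentage points.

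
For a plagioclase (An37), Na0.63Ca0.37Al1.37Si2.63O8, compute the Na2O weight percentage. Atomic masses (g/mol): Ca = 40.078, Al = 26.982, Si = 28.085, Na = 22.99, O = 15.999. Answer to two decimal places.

Formula mass = 268.133 g/mol.
0.63 Na → 0.3150 mol Na2O per formula unit; M(Na2O) = 61.979, so Na2O mass = 19.523 g.
19.523/268.133 × 100 = 7.28 wt%.

7.28 wt%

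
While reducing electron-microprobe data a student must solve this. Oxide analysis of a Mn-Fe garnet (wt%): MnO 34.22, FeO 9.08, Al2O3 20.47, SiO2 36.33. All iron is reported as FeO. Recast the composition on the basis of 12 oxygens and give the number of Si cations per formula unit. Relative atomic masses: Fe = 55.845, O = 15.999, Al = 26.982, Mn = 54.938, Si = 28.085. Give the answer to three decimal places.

MnO: 34.22/70.937 = 0.48240 mol → 0.48240 mol Mn, 0.48240 mol O.
FeO: 9.08/71.844 = 0.12638 mol → 0.12638 mol Fe, 0.12638 mol O.
Al2O3: 20.47/101.961 = 0.20076 mol → 0.40152 mol Al, 0.60228 mol O.
SiO2: 36.33/60.083 = 0.60466 mol → 0.60466 mol Si, 1.20932 mol O.
Total oxygen = 2.42038 mol. Normalization factor = 12/2.42038 = 4.95790.
Si per 12 O = 0.60466 × 4.95790 = 2.998.

2.998 Si apfu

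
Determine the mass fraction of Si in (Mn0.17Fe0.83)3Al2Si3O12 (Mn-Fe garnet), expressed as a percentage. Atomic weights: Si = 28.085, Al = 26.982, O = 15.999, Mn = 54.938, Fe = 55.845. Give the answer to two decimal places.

Formula mass = 0.51*54.938 + 2.49*55.845 + 2*26.982 + 3*28.085 + 12*15.999 = 497.279 g/mol, of which 84.255 g is Si.
So Si makes up 84.255/497.279 = 0.1694 of the mass, i.e. 16.94%.

16.94 weight percent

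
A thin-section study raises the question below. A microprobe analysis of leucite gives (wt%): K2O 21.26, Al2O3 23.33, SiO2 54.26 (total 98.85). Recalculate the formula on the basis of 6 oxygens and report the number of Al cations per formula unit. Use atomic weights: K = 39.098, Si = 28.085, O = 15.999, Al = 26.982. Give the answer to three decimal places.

1.010 Al apfu

K2O: 21.26/94.195 = 0.22570 mol → 0.45140 mol K, 0.22570 mol O.
Al2O3: 23.33/101.961 = 0.22881 mol → 0.45762 mol Al, 0.68643 mol O.
SiO2: 54.26/60.083 = 0.90308 mol → 0.90308 mol Si, 1.80616 mol O.
Total oxygen = 2.71829 mol. Normalization factor = 6/2.71829 = 2.20727.
Al per 6 O = 0.45762 × 2.20727 = 1.010.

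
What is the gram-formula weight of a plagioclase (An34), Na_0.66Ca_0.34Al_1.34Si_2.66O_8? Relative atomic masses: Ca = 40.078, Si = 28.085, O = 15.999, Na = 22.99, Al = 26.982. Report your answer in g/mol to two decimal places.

267.65 g/mol

The formula mass is the sum 0.66(22.99) + 0.34(40.078) + 1.34(26.982) + 2.66(28.085) + 8(15.999).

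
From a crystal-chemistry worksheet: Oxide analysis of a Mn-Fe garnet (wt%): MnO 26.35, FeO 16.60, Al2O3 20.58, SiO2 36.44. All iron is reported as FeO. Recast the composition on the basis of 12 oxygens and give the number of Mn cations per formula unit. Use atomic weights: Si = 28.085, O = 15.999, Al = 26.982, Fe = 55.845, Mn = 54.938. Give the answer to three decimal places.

1.841 Mn apfu

26.35 wt% MnO ÷ 70.937 g/mol = 0.37146 mol, giving 0.37146 Mn and 0.37146 O.
16.60 wt% FeO ÷ 71.844 g/mol = 0.23106 mol, giving 0.23106 Fe and 0.23106 O.
20.58 wt% Al2O3 ÷ 101.961 g/mol = 0.20184 mol, giving 0.40368 Al and 0.60552 O.
36.44 wt% SiO2 ÷ 60.083 g/mol = 0.60649 mol, giving 0.60649 Si and 1.21298 O.
Oxygen sums to 2.42102; scaling by 12/2.42102 = 4.95659 puts the formula on 12 O.
Mn: 0.37146 × 4.95659 = 1.841 atoms per formula unit.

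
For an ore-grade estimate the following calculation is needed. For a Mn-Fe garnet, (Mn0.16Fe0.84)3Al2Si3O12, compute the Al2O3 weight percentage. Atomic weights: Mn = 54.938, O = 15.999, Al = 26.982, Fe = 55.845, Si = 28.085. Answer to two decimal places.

Formula mass = 497.307 g/mol.
2 Al → 1.0000 mol Al2O3 per formula unit; M(Al2O3) = 101.961, so Al2O3 mass = 101.961 g.
101.961/497.307 × 100 = 20.50 wt%.

20.50 wt%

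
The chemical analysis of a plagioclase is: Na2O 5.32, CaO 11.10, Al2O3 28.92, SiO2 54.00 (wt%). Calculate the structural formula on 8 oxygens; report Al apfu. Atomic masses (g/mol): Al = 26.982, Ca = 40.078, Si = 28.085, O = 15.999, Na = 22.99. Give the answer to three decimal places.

1.548 Al apfu

Na2O (M=61.979): mol = 0.08584; Na = 0.17168, O = 0.08584.
CaO (M=56.077): mol = 0.19794; Ca = 0.19794, O = 0.19794.
Al2O3 (M=101.961): mol = 0.28364; Al = 0.56728, O = 0.85092.
SiO2 (M=60.083): mol = 0.89876; Si = 0.89876, O = 1.79752.
ΣO = 2.93222; factor = 8/ΣO = 2.72831.
Al apfu = 0.56728 × 2.72831 = 1.548.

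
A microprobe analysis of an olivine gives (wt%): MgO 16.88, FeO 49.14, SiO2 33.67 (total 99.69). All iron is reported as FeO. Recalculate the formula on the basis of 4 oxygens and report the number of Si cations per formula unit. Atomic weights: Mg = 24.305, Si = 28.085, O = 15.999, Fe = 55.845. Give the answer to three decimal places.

1.008 Si apfu

MgO (M=40.304): mol = 0.41882; Mg = 0.41882, O = 0.41882.
FeO (M=71.844): mol = 0.68398; Fe = 0.68398, O = 0.68398.
SiO2 (M=60.083): mol = 0.56039; Si = 0.56039, O = 1.12078.
ΣO = 2.22358; factor = 4/ΣO = 1.79890.
Si apfu = 0.56039 × 1.79890 = 1.008.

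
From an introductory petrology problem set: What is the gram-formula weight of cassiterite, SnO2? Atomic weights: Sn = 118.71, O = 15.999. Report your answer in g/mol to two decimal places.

M = 1*118.71 + 2*15.999

150.71 g/mol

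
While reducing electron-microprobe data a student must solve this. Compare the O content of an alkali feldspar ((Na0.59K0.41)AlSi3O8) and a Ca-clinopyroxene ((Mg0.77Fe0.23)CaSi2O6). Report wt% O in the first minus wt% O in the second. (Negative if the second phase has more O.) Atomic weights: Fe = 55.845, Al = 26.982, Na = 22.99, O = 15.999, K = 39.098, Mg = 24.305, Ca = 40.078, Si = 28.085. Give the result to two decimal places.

O in (Na0.59K0.41)AlSi3O8: molar mass 268.823 g/mol; 8×15.999 = 127.992 g → 47.61 wt%.
O in (Mg0.77Fe0.23)CaSi2O6: molar mass 223.801 g/mol; 6×15.999 = 95.994 g → 42.89 wt%.
Difference = 47.61 − 42.89 = 4.72 percentage points.

4.72 percentage points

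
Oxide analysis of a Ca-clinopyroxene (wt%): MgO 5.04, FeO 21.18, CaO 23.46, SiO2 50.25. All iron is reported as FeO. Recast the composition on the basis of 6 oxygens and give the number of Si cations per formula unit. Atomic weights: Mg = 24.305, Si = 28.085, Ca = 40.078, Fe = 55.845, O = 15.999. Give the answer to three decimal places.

1.999 Si apfu

MgO: 5.04/40.304 = 0.12505 mol → 0.12505 mol Mg, 0.12505 mol O.
FeO: 21.18/71.844 = 0.29481 mol → 0.29481 mol Fe, 0.29481 mol O.
CaO: 23.46/56.077 = 0.41835 mol → 0.41835 mol Ca, 0.41835 mol O.
SiO2: 50.25/60.083 = 0.83634 mol → 0.83634 mol Si, 1.67268 mol O.
Total oxygen = 2.51089 mol. Normalization factor = 6/2.51089 = 2.38959.
Si per 6 O = 0.83634 × 2.38959 = 1.999.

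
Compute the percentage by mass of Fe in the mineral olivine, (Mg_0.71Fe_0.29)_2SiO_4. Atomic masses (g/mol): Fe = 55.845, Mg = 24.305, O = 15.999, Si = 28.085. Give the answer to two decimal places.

Formula mass = 1.42*24.305 + 0.58*55.845 + 1*28.085 + 4*15.999 = 158.984 g/mol, of which 32.390 g is Fe.
So Fe makes up 32.390/158.984 = 0.2037 of the mass, i.e. 20.37%.

20.37 wt%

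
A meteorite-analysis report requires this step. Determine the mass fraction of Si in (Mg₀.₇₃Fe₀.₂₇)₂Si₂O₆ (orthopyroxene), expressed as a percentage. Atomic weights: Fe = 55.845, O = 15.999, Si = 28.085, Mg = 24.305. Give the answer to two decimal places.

Formula mass = 1.46*24.305 + 0.54*55.845 + 2*28.085 + 6*15.999 = 217.806 g/mol, of which 56.170 g is Si.
So Si makes up 56.170/217.806 = 0.2579 of the mass, i.e. 25.79%.

25.79 wt%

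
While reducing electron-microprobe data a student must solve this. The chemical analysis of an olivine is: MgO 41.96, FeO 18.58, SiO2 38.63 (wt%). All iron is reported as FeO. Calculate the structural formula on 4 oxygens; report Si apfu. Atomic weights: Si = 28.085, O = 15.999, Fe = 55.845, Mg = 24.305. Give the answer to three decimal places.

41.96 wt% MgO ÷ 40.304 g/mol = 1.04109 mol, giving 1.04109 Mg and 1.04109 O.
18.58 wt% FeO ÷ 71.844 g/mol = 0.25862 mol, giving 0.25862 Fe and 0.25862 O.
38.63 wt% SiO2 ÷ 60.083 g/mol = 0.64294 mol, giving 0.64294 Si and 1.28588 O.
Oxygen sums to 2.58559; scaling by 4/2.58559 = 1.54704 puts the formula on 4 O.
Si: 0.64294 × 1.54704 = 0.995 atoms per formula unit.

0.995 Si apfu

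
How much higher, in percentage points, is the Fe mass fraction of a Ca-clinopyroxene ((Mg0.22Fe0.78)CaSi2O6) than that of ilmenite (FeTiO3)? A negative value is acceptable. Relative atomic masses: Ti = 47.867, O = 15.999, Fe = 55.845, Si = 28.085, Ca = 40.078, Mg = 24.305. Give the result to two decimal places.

-18.75 percentage points

Fe in (Mg0.22Fe0.78)CaSi2O6: molar mass 241.148 g/mol; 0.78×55.845 = 43.559 g → 18.06 wt%.
Fe in FeTiO3: molar mass 151.709 g/mol; 1×55.845 = 55.845 g → 36.81 wt%.
Difference = 18.06 − 36.81 = -18.75 percentage points.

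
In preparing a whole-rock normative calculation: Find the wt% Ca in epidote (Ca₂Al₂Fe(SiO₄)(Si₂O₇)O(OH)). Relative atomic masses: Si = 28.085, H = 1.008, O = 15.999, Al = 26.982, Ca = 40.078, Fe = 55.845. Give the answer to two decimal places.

Molar mass of Ca₂Al₂Fe(SiO₄)(Si₂O₇)O(OH): 2*40.078 + 2*26.982 + 1*55.845 + 3*28.085 + 13*15.999 + 1*1.008 = 483.215 g/mol.
Mass of Ca per formula unit: 2 × 40.078 = 80.156 g.
Weight fraction Ca = 80.156 / 483.215 = 0.1659.

16.59 mass %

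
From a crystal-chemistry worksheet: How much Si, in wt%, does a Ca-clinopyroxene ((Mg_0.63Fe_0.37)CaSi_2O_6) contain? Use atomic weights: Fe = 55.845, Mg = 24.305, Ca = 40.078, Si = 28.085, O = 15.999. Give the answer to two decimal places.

Molar mass of (Mg_0.63Fe_0.37)CaSi_2O_6: 0.63·24.305 + 0.37·55.845 + 1·40.078 + 2·28.085 + 6·15.999 = 228.217 g/mol.
Mass of Si per formula unit: 2 × 28.085 = 56.170 g.
Weight fraction Si = 56.170 / 228.217 = 0.2461.

24.61 wt%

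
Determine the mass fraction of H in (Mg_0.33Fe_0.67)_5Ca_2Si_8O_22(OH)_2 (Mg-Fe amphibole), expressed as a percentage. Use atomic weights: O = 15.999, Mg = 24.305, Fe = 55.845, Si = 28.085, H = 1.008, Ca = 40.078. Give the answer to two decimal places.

0.22 wt%

M((Mg_0.33Fe_0.67)_5Ca_2Si_8O_22(OH)_2) = 918.012 g/mol.
H contributes 2 × 1.008 = 2.016 g per mole.
2.016/918.012 = 0.0022 → 0.22%.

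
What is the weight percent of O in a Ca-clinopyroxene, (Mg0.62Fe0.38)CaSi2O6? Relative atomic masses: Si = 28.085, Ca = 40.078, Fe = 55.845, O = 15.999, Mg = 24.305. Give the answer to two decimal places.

Molar mass of (Mg0.62Fe0.38)CaSi2O6: 0.62×24.305 + 0.38×55.845 + 1×40.078 + 2×28.085 + 6×15.999 = 228.532 g/mol.
Mass of O per formula unit: 6 × 15.999 = 95.994 g.
Weight fraction O = 95.994 / 228.532 = 0.4200.

42.00 wt%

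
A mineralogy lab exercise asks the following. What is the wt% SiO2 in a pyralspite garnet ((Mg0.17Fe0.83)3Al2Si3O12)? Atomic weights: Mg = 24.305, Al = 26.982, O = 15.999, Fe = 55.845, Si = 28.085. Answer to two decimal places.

37.42 wt%

Formula mass = 481.657 g/mol.
3 Si → 3.0000 mol SiO2 per formula unit; M(SiO2) = 60.083, so SiO2 mass = 180.249 g.
180.249/481.657 × 100 = 37.42 wt%.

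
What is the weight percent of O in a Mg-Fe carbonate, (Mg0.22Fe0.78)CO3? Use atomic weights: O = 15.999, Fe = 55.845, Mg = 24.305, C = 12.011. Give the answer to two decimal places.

44.07 weight percent

Formula mass = 0.22×24.305 + 0.78×55.845 + 1×12.011 + 3×15.999 = 108.914 g/mol, of which 47.997 g is O.
So O makes up 47.997/108.914 = 0.4407 of the mass, i.e. 44.07%.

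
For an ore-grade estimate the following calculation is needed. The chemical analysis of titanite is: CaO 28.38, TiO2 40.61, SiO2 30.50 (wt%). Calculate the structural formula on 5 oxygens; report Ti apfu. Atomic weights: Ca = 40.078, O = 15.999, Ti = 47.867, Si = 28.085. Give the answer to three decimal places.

1.002 Ti apfu

CaO: 28.38/56.077 = 0.50609 mol → 0.50609 mol Ca, 0.50609 mol O.
TiO2: 40.61/79.865 = 0.50848 mol → 0.50848 mol Ti, 1.01696 mol O.
SiO2: 30.50/60.083 = 0.50763 mol → 0.50763 mol Si, 1.01526 mol O.
Total oxygen = 2.53831 mol. Normalization factor = 5/2.53831 = 1.96981.
Ti per 5 O = 0.50848 × 1.96981 = 1.002.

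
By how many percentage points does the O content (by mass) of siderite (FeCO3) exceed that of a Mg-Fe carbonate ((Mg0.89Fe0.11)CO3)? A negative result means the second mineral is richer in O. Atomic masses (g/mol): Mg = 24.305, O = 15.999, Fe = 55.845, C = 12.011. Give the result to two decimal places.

O in FeCO3: molar mass 115.853 g/mol; 3×15.999 = 47.997 g → 41.43 wt%.
O in (Mg0.89Fe0.11)CO3: molar mass 87.782 g/mol; 3×15.999 = 47.997 g → 54.68 wt%.
Difference = 41.43 − 54.68 = -13.25 percentage points.

-13.25 percentage points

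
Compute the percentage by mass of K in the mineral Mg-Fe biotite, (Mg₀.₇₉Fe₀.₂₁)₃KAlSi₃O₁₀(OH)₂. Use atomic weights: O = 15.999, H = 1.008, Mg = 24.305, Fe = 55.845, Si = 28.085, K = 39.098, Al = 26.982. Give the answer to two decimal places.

M((Mg₀.₇₉Fe₀.₂₁)₃KAlSi₃O₁₀(OH)₂) = 437.124 g/mol.
K contributes 1 × 39.098 = 39.098 g per mole.
39.098/437.124 = 0.0894 → 8.94%.

8.94 weight percent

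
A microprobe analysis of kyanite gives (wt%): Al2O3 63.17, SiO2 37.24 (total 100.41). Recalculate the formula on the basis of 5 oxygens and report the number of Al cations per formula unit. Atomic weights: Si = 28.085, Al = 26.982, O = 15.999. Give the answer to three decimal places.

2.000 Al apfu

Al2O3 (M=101.961): mol = 0.61955; Al = 1.23910, O = 1.85865.
SiO2 (M=60.083): mol = 0.61981; Si = 0.61981, O = 1.23962.
ΣO = 3.09827; factor = 5/ΣO = 1.61380.
Al apfu = 1.23910 × 1.61380 = 2.000.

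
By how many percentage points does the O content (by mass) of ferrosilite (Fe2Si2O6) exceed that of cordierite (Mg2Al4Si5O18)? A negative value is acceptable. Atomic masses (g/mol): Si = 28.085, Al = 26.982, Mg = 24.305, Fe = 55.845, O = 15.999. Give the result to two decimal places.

-12.85 percentage points

First mineral: 95.994 g O in 263.854 g formula = 36.38 wt% O.
Second mineral: 287.982 g O in 584.945 g formula = 49.23 wt% O.
36.38% − 49.23% gives a difference of -12.85 percentage points.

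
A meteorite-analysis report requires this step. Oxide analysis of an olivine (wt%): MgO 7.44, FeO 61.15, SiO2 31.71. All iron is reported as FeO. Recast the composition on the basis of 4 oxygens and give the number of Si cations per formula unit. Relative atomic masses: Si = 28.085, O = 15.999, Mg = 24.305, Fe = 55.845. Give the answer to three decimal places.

1.009 Si apfu

MgO (M=40.304): mol = 0.18460; Mg = 0.18460, O = 0.18460.
FeO (M=71.844): mol = 0.85115; Fe = 0.85115, O = 0.85115.
SiO2 (M=60.083): mol = 0.52777; Si = 0.52777, O = 1.05554.
ΣO = 2.09129; factor = 4/ΣO = 1.91270.
Si apfu = 0.52777 × 1.91270 = 1.009.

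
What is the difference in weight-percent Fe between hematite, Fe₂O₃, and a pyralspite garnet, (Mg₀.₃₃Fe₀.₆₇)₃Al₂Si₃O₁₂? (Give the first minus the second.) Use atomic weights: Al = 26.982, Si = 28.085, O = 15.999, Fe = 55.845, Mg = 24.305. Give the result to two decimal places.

M(Fe₂O₃) = 159.687 g/mol, so wt% Fe = 111.690/159.687 × 100 = 69.94%.
M((Mg₀.₃₃Fe₀.₆₇)₃Al₂Si₃O₁₂) = 466.517 g/mol, so wt% Fe = 112.248/466.517 × 100 = 24.06%.
69.94 − 24.06 = 45.88 pp.

45.88 percentage points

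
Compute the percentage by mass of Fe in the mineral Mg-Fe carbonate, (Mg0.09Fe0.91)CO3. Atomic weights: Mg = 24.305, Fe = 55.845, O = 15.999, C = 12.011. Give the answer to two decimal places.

44.97 wt%

M((Mg0.09Fe0.91)CO3) = 113.014 g/mol.
Fe contributes 0.91 × 55.845 = 50.819 g per mole.
50.819/113.014 = 0.4497 → 44.97%.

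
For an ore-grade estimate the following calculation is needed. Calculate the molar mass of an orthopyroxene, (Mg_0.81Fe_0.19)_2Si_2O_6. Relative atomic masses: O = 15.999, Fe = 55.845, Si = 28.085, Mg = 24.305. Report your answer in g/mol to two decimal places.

M = 1.62×24.305 + 0.38×55.845 + 2×28.085 + 6×15.999

212.76 g/mol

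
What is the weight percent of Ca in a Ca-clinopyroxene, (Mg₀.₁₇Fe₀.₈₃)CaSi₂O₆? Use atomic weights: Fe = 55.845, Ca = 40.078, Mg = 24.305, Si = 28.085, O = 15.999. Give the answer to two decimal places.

16.51 mass %

M((Mg₀.₁₇Fe₀.₈₃)CaSi₂O₆) = 242.725 g/mol.
Ca contributes 1 × 40.078 = 40.078 g per mole.
40.078/242.725 = 0.1651 → 16.51%.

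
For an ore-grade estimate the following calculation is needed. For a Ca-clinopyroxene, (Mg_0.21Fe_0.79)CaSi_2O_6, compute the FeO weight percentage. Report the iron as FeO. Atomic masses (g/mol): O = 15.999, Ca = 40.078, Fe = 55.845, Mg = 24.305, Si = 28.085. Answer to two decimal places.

Formula mass = 241.464 g/mol.
0.79 Fe → 0.7900 mol FeO per formula unit; M(FeO) = 71.844, so FeO mass = 56.757 g.
56.757/241.464 × 100 = 23.51 wt%.

23.51 wt%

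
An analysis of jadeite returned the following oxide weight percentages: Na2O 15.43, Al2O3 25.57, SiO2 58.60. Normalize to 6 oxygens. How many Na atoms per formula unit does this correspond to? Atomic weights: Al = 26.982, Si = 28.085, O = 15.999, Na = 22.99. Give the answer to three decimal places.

1.012 Na apfu

Na2O: 15.43/61.979 = 0.24896 mol → 0.49792 mol Na, 0.24896 mol O.
Al2O3: 25.57/101.961 = 0.25078 mol → 0.50156 mol Al, 0.75234 mol O.
SiO2: 58.60/60.083 = 0.97532 mol → 0.97532 mol Si, 1.95064 mol O.
Total oxygen = 2.95194 mol. Normalization factor = 6/2.95194 = 2.03256.
Na per 6 O = 0.49792 × 2.03256 = 1.012.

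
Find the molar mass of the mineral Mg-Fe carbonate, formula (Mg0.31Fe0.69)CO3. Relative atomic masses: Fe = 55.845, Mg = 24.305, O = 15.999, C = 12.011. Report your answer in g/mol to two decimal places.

106.08 g/mol

The formula mass is the sum 0.31×24.305 + 0.69×55.845 + 1×12.011 + 3×15.999.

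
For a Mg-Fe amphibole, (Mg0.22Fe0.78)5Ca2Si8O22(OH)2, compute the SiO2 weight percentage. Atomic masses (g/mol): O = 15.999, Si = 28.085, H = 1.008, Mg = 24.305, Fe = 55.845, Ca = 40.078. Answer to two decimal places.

51.39 wt%

Molar mass of (Mg0.22Fe0.78)5Ca2Si8O22(OH)2 = 1.10×24.305 + 3.90×55.845 + 2×40.078 + 8×28.085 + 24×15.999 + 2×1.008 = 935.359 g/mol.
Each formula unit contains 8 Si, equivalent to 8/1 = 8.0000 mol SiO2.
M(SiO2) = 1×28.085 + 2×15.999 = 60.083 g/mol.
Mass of SiO2 per formula unit = 8.0000 × 60.083 = 480.664 g.
SiO2 wt% = 480.664 / 935.359 × 100 = 51.39%.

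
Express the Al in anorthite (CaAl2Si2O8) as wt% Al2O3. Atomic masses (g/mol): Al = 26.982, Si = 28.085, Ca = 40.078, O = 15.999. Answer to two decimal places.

36.65 wt%

M(CaAl2Si2O8) = 278.204 g/mol; M(Al2O3) = 101.961 g/mol.
Moles Al2O3 per formula unit = 2 Al ÷ 2 = 1.0000.
Al2O3 fraction = (1.0000 × 101.961) / 278.204 = 101.961/278.204 = 0.3665.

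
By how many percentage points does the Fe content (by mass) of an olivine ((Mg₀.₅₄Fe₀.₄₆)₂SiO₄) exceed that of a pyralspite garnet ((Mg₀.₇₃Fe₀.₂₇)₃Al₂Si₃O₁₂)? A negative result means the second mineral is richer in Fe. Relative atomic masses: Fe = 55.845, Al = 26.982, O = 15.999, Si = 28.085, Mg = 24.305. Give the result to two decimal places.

19.72 percentage points

First mineral: 51.377 g Fe in 169.708 g formula = 30.27 wt% Fe.
Second mineral: 45.234 g Fe in 428.669 g formula = 10.55 wt% Fe.
30.27% − 10.55% gives a difference of 19.72 percentage points.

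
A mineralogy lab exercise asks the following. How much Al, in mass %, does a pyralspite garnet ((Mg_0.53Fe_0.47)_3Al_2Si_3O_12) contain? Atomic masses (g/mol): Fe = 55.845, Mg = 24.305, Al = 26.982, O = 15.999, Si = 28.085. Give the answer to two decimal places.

12.06 mass %

Formula mass = 1.59·24.305 + 1.41·55.845 + 2·26.982 + 3·28.085 + 12·15.999 = 447.593 g/mol, of which 53.964 g is Al.
So Al makes up 53.964/447.593 = 0.1206 of the mass, i.e. 12.06%.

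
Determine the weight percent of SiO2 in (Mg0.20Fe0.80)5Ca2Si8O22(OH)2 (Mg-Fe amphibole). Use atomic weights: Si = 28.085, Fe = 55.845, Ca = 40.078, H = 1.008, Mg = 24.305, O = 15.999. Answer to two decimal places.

51.22 wt%

Formula mass = 938.513 g/mol.
8 Si → 8.0000 mol SiO2 per formula unit; M(SiO2) = 60.083, so SiO2 mass = 480.664 g.
480.664/938.513 × 100 = 51.22 wt%.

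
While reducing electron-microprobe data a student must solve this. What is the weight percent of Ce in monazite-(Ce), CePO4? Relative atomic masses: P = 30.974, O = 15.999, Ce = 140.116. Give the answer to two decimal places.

59.60 mass %

M(CePO4) = 235.086 g/mol.
Ce contributes 1 × 140.116 = 140.116 g per mole.
140.116/235.086 = 0.5960 → 59.60%.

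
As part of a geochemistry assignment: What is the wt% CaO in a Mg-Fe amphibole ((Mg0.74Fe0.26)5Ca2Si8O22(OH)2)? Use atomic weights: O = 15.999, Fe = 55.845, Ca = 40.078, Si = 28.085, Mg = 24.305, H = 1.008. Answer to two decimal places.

13.14 wt%

Formula mass = 853.355 g/mol.
2 Ca → 2.0000 mol CaO per formula unit; M(CaO) = 56.077, so CaO mass = 112.154 g.
112.154/853.355 × 100 = 13.14 wt%.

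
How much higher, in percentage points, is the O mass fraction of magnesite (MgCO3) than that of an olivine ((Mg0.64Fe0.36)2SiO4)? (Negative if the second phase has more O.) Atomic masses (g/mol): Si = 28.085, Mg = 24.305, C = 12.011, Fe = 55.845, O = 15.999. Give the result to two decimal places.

17.76 percentage points

M(MgCO3) = 84.313 g/mol, so wt% O = 47.997/84.313 × 100 = 56.93%.
M((Mg0.64Fe0.36)2SiO4) = 163.400 g/mol, so wt% O = 63.996/163.400 × 100 = 39.17%.
56.93 − 39.17 = 17.76 pp.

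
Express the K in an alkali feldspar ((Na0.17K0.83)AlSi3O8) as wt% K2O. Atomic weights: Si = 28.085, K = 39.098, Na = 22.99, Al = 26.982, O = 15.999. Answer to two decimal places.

Molar mass of (Na0.17K0.83)AlSi3O8 = 0.17*22.99 + 0.83*39.098 + 1*26.982 + 3*28.085 + 8*15.999 = 275.589 g/mol.
Each formula unit contains 0.83 K, equivalent to 0.83/2 = 0.4150 mol K2O.
M(K2O) = 2×39.098 + 1×15.999 = 94.195 g/mol.
Mass of K2O per formula unit = 0.4150 × 94.195 = 39.091 g.
K2O wt% = 39.091 / 275.589 × 100 = 14.18%.

14.18 wt%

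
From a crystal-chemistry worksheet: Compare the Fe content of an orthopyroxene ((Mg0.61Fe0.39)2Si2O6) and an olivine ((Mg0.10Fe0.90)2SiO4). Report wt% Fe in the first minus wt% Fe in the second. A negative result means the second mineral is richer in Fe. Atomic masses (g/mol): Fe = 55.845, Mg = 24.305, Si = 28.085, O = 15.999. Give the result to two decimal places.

-31.58 percentage points

First mineral: 43.559 g Fe in 225.375 g formula = 19.33 wt% Fe.
Second mineral: 100.521 g Fe in 197.463 g formula = 50.91 wt% Fe.
19.33% − 50.91% gives a difference of -31.58 percentage points.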